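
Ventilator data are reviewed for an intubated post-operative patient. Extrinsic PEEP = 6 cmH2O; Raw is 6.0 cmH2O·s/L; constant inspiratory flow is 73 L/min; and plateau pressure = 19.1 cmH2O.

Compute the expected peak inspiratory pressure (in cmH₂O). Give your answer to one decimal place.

26.4

Flow: 73 L/min ÷ 60 = 1.2167 L/s.
PIP = Pplat + Raw × flow = 19.1 + 6.0 × 1.2167 = 19.1 + 7.3 = 26.4 cmH2O.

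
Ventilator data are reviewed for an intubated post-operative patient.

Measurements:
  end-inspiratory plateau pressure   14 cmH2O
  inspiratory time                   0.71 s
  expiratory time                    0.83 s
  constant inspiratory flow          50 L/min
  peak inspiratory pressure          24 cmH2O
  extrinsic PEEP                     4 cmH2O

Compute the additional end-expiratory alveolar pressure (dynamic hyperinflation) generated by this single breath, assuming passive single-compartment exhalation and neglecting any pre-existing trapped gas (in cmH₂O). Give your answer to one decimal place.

Flow: 50 L/min ÷ 60 = 0.8333 L/s.
Vt = flow × Ti = 0.8333 L/s × 0.71 s × 1000 mL/L = 591.64 mL.
R = (PIP − Pplat)/V̇ = (24 − 14) / 0.8333 = 10.0/0.8333 = 12.0 cmH2O·s/L.
C = Vt/(Pplat − PEEP) = 591.64 / (14 − 4) = 591.64/10.0 = 59.164 mL/cmH2O.
τ = R × C = 12.0 × 0.05916 L/cmH2O = 0.7099 s.
Fraction remaining = e^(−Te/τ) = e^(−0.83/0.7099) = 0.3106; trapped volume = 591.64 × 0.3106 = 183.76 mL.
Additional alveolar pressure from trapping ≈ V_trapped / C = 183.76 / 59.164 = 3.106 cmH2O.

3.1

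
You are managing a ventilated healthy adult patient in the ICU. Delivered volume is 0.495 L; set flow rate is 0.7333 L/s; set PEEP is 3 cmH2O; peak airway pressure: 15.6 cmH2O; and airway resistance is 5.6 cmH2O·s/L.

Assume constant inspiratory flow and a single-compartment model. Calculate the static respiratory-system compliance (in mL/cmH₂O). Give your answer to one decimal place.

58.3

Equation of motion (constant flow): PIP = Vt/C + R·V̇ + PEEP.
Vt/C = PIP − R·V̇ − PEEP = 15.6 − 5.6×0.7333 − 3 = 15.6 − 4.106 − 3 = 8.494 cmH2O.
C = Vt / 8.494 = 495 / 8.494 = 58.276 mL/cmH2O.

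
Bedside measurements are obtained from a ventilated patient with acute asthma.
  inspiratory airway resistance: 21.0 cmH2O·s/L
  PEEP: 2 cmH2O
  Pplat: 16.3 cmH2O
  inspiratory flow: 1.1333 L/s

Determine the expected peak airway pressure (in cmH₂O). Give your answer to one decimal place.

40.1

PIP = Pplat + Raw × flow = 16.3 + 21.0 × 1.1333 = 16.3 + 23.799 = 40.099 cmH2O.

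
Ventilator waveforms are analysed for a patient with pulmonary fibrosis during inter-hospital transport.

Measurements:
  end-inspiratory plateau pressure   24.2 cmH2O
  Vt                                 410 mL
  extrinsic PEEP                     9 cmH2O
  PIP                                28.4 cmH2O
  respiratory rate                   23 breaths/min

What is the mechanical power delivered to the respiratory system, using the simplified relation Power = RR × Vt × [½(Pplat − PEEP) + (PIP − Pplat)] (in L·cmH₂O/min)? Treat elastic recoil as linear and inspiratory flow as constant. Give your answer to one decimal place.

111.3

Per-breath work = Vt × [½(Pplat−PEEP) + (PIP−Pplat)] = 0.410 × [0.5×15.2 + 4.2] = 0.410 × 11.8 = 4.838 L·cmH2O.
Power = 23 × 4.838 = 111.27 L·cmH2O/min.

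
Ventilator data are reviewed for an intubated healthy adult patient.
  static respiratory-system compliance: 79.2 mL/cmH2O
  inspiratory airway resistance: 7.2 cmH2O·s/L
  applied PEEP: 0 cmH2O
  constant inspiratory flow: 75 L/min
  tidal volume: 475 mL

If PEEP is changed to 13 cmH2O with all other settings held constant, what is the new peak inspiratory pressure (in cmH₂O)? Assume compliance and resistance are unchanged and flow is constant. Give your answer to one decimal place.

28.0

Flow: 75 L/min ÷ 60 = 1.25 L/s.
PIP = Vt/C + R·V̇ + PEEP (constant-flow equation of motion).
Only the baseline term changes: ΔPIP = ΔPEEP = 13 − 0 = 13.0 cmH2O.
Original PIP = 475/79.2 + 7.2×1.25 + 0 = 14.997 cmH2O; new PIP = 14.997 + (13.0) = 27.997 cmH2O.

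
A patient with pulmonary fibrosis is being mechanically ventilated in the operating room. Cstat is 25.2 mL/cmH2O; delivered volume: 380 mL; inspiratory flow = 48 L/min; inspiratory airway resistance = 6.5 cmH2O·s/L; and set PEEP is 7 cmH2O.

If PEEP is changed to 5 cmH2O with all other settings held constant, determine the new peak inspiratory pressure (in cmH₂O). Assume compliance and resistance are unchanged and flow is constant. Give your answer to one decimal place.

Flow: 48 L/min ÷ 60 = 0.8 L/s.
PIP = Vt/C + R·V̇ + PEEP (constant-flow equation of motion).
Only the baseline term changes: ΔPIP = ΔPEEP = 5 − 7 = -2.0 cmH2O.
Original PIP = 380/25.2 + 6.5×0.8 + 7 = 27.279 cmH2O; new PIP = 27.279 + (-2.0) = 25.279 cmH2O.

25.3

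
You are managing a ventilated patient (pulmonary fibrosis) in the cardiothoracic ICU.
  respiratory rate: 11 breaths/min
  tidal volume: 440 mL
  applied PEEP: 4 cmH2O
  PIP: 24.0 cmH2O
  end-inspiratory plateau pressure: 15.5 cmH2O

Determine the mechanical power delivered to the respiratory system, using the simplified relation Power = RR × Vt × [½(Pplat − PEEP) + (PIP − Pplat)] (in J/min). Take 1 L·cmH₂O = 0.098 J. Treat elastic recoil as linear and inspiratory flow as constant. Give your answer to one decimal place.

Per-breath work = Vt × [½(Pplat−PEEP) + (PIP−Pplat)] = 0.440 × [0.5×11.5 + 8.5] = 0.440 × 14.25 = 6.27 L·cmH2O.
Power = 11 × 6.27 = 68.97 L·cmH2O/min.
× 0.098 J/(L·cmH2O) → 6.759 J/min.

6.8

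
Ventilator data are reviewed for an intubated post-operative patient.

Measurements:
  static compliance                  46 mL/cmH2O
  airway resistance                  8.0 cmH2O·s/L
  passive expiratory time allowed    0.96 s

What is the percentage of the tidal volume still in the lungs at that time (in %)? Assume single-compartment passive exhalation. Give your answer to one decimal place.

7.4

τ = R × C = 8.0 × 46 mL/cmH2O = 8.0 × 0.046 L/cmH2O = 0.368 s.
Passive exhalation: V(t)/V₀ = e^(−t/τ) = e^(−0.96/0.368) = 0.07363.
Fraction remaining = 0.07363 → 7.363%.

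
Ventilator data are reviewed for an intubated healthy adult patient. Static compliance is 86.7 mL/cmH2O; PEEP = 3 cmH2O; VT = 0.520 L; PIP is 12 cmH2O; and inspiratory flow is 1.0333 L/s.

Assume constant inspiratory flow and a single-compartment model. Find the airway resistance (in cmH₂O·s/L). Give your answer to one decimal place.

Equation of motion (constant flow): PIP = Vt/C + R·V̇ + PEEP.
R·V̇ = PIP − Vt/C − PEEP = 12 − 520/86.7 − 3 = 12 − 5.998 − 3 = 3.002 cmH2O.
R = 3.002 / 1.0333 = 2.905 cmH2O·s/L.

2.9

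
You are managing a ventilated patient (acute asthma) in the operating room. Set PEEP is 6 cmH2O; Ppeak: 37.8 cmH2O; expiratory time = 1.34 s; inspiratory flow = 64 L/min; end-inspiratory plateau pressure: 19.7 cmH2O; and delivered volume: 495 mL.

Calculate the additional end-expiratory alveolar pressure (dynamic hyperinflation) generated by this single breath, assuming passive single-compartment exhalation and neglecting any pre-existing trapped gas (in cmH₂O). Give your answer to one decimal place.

1.5

Flow: 64 L/min ÷ 60 = 1.0667 L/s.
R = (PIP − Pplat)/V̇ = (37.8 − 19.7) / 1.0667 = 18.1/1.0667 = 16.968 cmH2O·s/L.
C = Vt/(Pplat − PEEP) = 495.0 / (19.7 − 6) = 495.0/13.7 = 36.131 mL/cmH2O.
τ = R × C = 16.968 × 0.03613 L/cmH2O = 0.6131 s.
Fraction remaining = e^(−Te/τ) = e^(−1.34/0.6131) = 0.1124; trapped volume = 495.0 × 0.1124 = 55.638 mL.
Additional alveolar pressure from trapping ≈ V_trapped / C = 55.638 / 36.131 = 1.54 cmH2O.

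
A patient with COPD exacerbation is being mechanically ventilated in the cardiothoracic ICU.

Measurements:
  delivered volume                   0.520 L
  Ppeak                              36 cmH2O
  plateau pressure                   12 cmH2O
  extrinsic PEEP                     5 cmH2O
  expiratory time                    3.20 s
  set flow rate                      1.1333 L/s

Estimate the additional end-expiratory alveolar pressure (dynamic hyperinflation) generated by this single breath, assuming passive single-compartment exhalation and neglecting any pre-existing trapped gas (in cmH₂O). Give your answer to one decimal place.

0.9

R = (PIP − Pplat)/V̇ = (36 − 12) / 1.1333 = 24.0/1.1333 = 21.177 cmH2O·s/L.
C = Vt/(Pplat − PEEP) = 520.0 / (12 − 5) = 520.0/7.0 = 74.286 mL/cmH2O.
τ = R × C = 21.177 × 0.07429 L/cmH2O = 1.573 s.
Fraction remaining = e^(−Te/τ) = e^(−3.20/1.573) = 0.1308; trapped volume = 520.0 × 0.1308 = 68.016 mL.
Additional alveolar pressure from trapping ≈ V_trapped / C = 68.016 / 74.286 = 0.9156 cmH2O.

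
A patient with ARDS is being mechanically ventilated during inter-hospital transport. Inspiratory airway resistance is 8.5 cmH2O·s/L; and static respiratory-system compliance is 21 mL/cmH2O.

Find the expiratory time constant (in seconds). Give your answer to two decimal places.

0.18

τ = R × C = 8.5 × 21 mL/cmH2O = 8.5 × 0.021 L/cmH2O = 0.1785 s.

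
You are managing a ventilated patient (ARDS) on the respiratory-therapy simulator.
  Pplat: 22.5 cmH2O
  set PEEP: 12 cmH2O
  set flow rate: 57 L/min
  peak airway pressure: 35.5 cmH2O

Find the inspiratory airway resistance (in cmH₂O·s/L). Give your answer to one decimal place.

13.7

Flow: 57 L/min ÷ 60 = 0.95 L/s.
Raw = (PIP − Pplat) / flow = (35.5 − 22.5) / 0.95 = 13.0 / 0.95 = 13.684 cmH2O·s/L.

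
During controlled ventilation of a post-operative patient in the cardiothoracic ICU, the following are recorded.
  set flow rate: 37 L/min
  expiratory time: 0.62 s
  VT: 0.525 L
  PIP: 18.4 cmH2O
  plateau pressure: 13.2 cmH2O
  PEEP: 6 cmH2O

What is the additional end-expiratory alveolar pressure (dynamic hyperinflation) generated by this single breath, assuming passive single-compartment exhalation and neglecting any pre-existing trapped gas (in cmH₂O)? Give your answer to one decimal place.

2.6

Flow: 37 L/min ÷ 60 = 0.6167 L/s.
R = (PIP − Pplat)/V̇ = (18.4 − 13.2) / 0.6167 = 5.2/0.6167 = 8.432 cmH2O·s/L.
C = Vt/(Pplat − PEEP) = 525.0 / (13.2 − 6) = 525.0/7.2 = 72.917 mL/cmH2O.
τ = R × C = 8.432 × 0.07292 L/cmH2O = 0.6149 s.
Fraction remaining = e^(−Te/τ) = e^(−0.62/0.6149) = 0.3648; trapped volume = 525.0 × 0.3648 = 191.52 mL.
Additional alveolar pressure from trapping ≈ V_trapped / C = 191.52 / 72.917 = 2.627 cmH2O.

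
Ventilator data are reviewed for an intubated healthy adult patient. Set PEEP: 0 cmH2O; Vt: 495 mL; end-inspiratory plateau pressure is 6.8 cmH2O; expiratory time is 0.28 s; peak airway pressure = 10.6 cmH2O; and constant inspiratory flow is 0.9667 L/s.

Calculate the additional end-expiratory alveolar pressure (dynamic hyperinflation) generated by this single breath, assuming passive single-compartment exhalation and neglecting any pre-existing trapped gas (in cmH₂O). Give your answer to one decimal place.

2.6

R = (PIP − Pplat)/V̇ = (10.6 − 6.8) / 0.9667 = 3.8/0.9667 = 3.931 cmH2O·s/L.
C = Vt/(Pplat − PEEP) = 495.0 / (6.8 − 0) = 495.0/6.8 = 72.794 mL/cmH2O.
τ = R × C = 3.931 × 0.07279 L/cmH2O = 0.2861 s.
Fraction remaining = e^(−Te/τ) = e^(−0.28/0.2861) = 0.3758; trapped volume = 495.0 × 0.3758 = 186.02 mL.
Additional alveolar pressure from trapping ≈ V_trapped / C = 186.02 / 72.794 = 2.555 cmH2O.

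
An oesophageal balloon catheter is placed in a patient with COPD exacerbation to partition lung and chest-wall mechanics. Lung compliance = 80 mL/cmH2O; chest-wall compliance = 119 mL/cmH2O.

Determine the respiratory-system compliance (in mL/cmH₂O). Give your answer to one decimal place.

47.8

Lung and chest wall are elastances in series: 1/Crs = 1/CL + 1/Ccw.
1/Crs = 1/80 + 1/119 = 0.0209.
Crs = 47.847 mL/cmH2O.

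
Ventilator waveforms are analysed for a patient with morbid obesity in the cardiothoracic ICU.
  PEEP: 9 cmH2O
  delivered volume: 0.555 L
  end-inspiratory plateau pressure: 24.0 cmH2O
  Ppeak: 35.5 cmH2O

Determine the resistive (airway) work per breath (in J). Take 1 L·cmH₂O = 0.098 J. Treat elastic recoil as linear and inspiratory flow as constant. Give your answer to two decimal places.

0.63

With constant inspiratory flow the resistive pressure is constant at PIP − Pplat = 35.5 − 24.0 = 11.5 cmH2O, so resistive work = 11.5 × 0.555 = 6.383 L·cmH2O.
× 0.098 J/(L·cmH2O) → 0.6255 J.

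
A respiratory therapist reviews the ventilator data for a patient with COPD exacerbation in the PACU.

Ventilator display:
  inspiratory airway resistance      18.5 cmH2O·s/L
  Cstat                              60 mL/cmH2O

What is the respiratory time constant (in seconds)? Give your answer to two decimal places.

τ = R × C = 18.5 × 60 mL/cmH2O = 18.5 × 0.060 L/cmH2O = 1.11 s.

1.11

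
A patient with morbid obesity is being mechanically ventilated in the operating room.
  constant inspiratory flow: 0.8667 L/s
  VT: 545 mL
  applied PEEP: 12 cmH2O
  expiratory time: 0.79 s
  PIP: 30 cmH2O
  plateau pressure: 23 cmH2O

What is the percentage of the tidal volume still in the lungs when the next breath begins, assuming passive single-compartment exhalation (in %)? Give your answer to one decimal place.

13.9

R = (PIP − Pplat)/V̇ = (30 − 23) / 0.8667 = 7.0/0.8667 = 8.077 cmH2O·s/L.
C = Vt/(Pplat − PEEP) = 545.0 / (23 − 12) = 545.0/11.0 = 49.545 mL/cmH2O.
τ = R × C = 8.077 × 0.04955 L/cmH2O = 0.4002 s.
Fraction remaining at end-expiration = e^(−Te/τ) = e^(−0.79/0.4002) = 0.1389 → 13.89%.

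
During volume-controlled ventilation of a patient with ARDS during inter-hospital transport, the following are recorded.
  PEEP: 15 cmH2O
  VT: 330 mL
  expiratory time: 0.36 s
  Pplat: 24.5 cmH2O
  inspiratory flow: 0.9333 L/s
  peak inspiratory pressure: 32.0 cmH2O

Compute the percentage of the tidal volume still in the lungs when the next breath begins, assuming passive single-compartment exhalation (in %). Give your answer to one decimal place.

R = (PIP − Pplat)/V̇ = (32.0 − 24.5) / 0.9333 = 7.5/0.9333 = 8.036 cmH2O·s/L.
C = Vt/(Pplat − PEEP) = 330.0 / (24.5 − 15) = 330.0/9.5 = 34.737 mL/cmH2O.
τ = R × C = 8.036 × 0.03474 L/cmH2O = 0.2792 s.
Fraction remaining at end-expiration = e^(−Te/τ) = e^(−0.36/0.2792) = 0.2754 → 27.54%.

27.5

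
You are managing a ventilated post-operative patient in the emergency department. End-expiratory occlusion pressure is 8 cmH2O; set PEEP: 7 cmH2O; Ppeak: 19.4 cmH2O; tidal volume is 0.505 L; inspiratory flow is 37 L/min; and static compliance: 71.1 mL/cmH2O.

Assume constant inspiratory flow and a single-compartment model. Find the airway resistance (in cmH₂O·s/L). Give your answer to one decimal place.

Flow: 37 L/min ÷ 60 = 0.6167 L/s.
Total PEEP = 8 cmH2O (set 7 + intrinsic 1); this is the baseline alveolar pressure.
Equation of motion (constant flow): PIP = Vt/C + R·V̇ + PEEP.
R·V̇ = PIP − Vt/C − PEEP = 19.4 − 505/71.1 − 8 = 19.4 − 7.103 − 8 = 4.297 cmH2O.
R = 4.297 / 0.6167 = 6.968 cmH2O·s/L.

7.0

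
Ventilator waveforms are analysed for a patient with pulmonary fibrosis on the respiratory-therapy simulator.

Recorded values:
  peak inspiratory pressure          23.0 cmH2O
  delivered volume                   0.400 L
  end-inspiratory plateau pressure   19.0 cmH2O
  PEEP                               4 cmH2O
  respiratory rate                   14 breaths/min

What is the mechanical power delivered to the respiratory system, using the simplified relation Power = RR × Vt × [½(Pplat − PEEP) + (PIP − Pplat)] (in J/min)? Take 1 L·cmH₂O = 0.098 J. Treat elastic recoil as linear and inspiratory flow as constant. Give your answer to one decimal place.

6.3

Per-breath work = Vt × [½(Pplat−PEEP) + (PIP−Pplat)] = 0.400 × [0.5×15.0 + 4.0] = 0.400 × 11.5 = 4.6 L·cmH2O.
Power = 14 × 4.6 = 64.4 L·cmH2O/min.
× 0.098 J/(L·cmH2O) → 6.311 J/min.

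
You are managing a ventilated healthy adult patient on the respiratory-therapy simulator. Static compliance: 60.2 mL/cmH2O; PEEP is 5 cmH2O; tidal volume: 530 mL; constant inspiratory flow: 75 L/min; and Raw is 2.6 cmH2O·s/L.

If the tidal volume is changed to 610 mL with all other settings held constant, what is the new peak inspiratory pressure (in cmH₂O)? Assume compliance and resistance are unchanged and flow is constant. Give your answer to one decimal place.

Flow: 75 L/min ÷ 60 = 1.25 L/s.
PIP = Vt/C + R·V̇ + PEEP (constant-flow equation of motion).
Only the elastic term changes: ΔPIP = ΔVt / C = (610 − 530) / 60.2 = 1.329 cmH2O.
Original PIP = 530/60.2 + 2.6×1.25 + 5 = 17.054 cmH2O; new PIP = 17.054 + (1.329) = 18.383 cmH2O.

18.4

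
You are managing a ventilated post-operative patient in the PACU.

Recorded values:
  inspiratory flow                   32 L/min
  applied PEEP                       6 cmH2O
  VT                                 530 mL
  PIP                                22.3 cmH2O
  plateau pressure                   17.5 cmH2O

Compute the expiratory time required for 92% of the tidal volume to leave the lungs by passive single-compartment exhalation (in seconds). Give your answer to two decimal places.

1.05

Flow: 32 L/min ÷ 60 = 0.5333 L/s.
R = (PIP − Pplat)/V̇ = (22.3 − 17.5) / 0.5333 = 4.8/0.5333 = 9.001 cmH2O·s/L.
C = Vt/(Pplat − PEEP) = 530.0 / (17.5 − 6) = 530.0/11.5 = 46.087 mL/cmH2O.
τ = R × C = 9.001 × 0.04609 L/cmH2O = 0.4149 s.
t = −τ·ln(1 − 0.92) = −0.4149·ln(0.08) = 1.048 s.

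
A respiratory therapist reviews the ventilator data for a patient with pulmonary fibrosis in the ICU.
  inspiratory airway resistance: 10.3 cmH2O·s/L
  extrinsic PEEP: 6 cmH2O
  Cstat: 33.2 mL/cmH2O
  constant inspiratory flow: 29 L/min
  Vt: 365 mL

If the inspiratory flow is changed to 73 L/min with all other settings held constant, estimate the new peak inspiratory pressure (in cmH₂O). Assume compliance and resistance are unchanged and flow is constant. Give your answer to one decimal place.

Flow: 29 L/min ÷ 60 = 0.4833 L/s.
New flow: 73 L/min ÷ 60 = 1.2167 L/s.
PIP = Vt/C + R·V̇ + PEEP (constant-flow equation of motion).
Only the resistive term changes: ΔPIP = R × ΔV̇ = 10.3 × (1.2167 − 0.4833) = 10.3 × 0.7334 = 7.554 cmH2O.
Original PIP = 365/33.2 + 10.3×0.4833 + 6 = 21.972 cmH2O; new PIP = 21.972 + (7.554) = 29.526 cmH2O.

29.5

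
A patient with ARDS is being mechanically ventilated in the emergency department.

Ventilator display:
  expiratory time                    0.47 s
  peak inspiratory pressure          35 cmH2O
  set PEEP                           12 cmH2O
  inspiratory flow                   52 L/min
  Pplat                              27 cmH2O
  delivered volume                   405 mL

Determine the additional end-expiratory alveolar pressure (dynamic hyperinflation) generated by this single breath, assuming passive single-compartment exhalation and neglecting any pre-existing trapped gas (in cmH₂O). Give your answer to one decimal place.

2.3

Flow: 52 L/min ÷ 60 = 0.8667 L/s.
R = (PIP − Pplat)/V̇ = (35 − 27) / 0.8667 = 8.0/0.8667 = 9.23 cmH2O·s/L.
C = Vt/(Pplat − PEEP) = 405.0 / (27 − 12) = 405.0/15.0 = 27.0 mL/cmH2O.
τ = R × C = 9.23 × 0.027 L/cmH2O = 0.2492 s.
Fraction remaining = e^(−Te/τ) = e^(−0.47/0.2492) = 0.1517; trapped volume = 405.0 × 0.1517 = 61.439 mL.
Additional alveolar pressure from trapping ≈ V_trapped / C = 61.439 / 27.0 = 2.276 cmH2O.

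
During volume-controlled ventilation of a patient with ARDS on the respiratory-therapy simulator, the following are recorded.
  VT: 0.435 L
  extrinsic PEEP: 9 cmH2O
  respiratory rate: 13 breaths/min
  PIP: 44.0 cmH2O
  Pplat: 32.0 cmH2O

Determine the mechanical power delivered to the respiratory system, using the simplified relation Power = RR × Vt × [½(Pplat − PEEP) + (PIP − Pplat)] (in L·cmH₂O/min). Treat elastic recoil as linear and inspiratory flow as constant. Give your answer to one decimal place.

132.9

Per-breath work = Vt × [½(Pplat−PEEP) + (PIP−Pplat)] = 0.435 × [0.5×23.0 + 12.0] = 0.435 × 23.5 = 10.223 L·cmH2O.
Power = 13 × 10.223 = 132.9 L·cmH2O/min.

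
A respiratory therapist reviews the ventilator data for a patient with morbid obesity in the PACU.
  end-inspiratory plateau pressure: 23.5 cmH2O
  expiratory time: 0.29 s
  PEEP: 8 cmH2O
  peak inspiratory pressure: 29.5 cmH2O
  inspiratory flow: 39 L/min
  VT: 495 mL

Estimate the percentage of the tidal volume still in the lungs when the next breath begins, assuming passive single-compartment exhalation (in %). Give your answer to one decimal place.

Flow: 39 L/min ÷ 60 = 0.65 L/s.
R = (PIP − Pplat)/V̇ = (29.5 − 23.5) / 0.65 = 6.0/0.65 = 9.231 cmH2O·s/L.
C = Vt/(Pplat − PEEP) = 495.0 / (23.5 − 8) = 495.0/15.5 = 31.935 mL/cmH2O.
τ = R × C = 9.231 × 0.03194 L/cmH2O = 0.2948 s.
Fraction remaining at end-expiration = e^(−Te/τ) = e^(−0.29/0.2948) = 0.3739 → 37.39%.

37.4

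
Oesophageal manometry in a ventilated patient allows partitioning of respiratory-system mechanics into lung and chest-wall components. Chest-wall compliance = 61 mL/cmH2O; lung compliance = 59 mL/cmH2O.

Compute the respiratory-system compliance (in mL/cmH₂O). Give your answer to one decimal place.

Lung and chest wall are elastances in series: 1/Crs = 1/CL + 1/Ccw.
1/Crs = 1/59 + 1/61 = 0.03334.
Crs = 29.994 mL/cmH2O.

30.0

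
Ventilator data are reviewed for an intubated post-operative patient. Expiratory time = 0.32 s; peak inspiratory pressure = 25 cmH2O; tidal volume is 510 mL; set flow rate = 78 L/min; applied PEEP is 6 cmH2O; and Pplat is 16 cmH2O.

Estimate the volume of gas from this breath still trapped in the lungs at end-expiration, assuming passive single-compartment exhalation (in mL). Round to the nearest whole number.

Flow: 78 L/min ÷ 60 = 1.3 L/s.
R = (PIP − Pplat)/V̇ = (25 − 16) / 1.3 = 9.0/1.3 = 6.923 cmH2O·s/L.
C = Vt/(Pplat − PEEP) = 510.0 / (16 − 6) = 510.0/10.0 = 51.0 mL/cmH2O.
τ = R × C = 6.923 × 0.051 L/cmH2O = 0.3531 s.
Fraction remaining = e^(−Te/τ) = e^(−0.32/0.3531) = 0.404.
Trapped volume = 510.0 × 0.404 = 206.04 mL.

206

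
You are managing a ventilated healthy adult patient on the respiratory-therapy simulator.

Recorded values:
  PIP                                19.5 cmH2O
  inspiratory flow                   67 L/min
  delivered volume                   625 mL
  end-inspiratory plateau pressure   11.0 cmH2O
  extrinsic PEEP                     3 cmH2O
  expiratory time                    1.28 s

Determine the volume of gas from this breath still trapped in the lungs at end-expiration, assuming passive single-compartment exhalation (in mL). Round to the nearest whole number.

73

Flow: 67 L/min ÷ 60 = 1.1167 L/s.
R = (PIP − Pplat)/V̇ = (19.5 − 11.0) / 1.1167 = 8.5/1.1167 = 7.612 cmH2O·s/L.
C = Vt/(Pplat − PEEP) = 625.0 / (11.0 − 3) = 625.0/8.0 = 78.125 mL/cmH2O.
τ = R × C = 7.612 × 0.07813 L/cmH2O = 0.5947 s.
Fraction remaining = e^(−Te/τ) = e^(−1.28/0.5947) = 0.1162.
Trapped volume = 625.0 × 0.1162 = 72.625 mL.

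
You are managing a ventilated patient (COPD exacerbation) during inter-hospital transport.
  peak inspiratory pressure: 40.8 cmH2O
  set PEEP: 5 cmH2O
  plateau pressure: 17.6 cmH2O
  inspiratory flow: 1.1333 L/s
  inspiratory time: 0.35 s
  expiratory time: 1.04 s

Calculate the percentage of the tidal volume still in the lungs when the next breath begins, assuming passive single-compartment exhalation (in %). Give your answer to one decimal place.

Vt = flow × Ti = 1.1333 L/s × 0.35 s × 1000 mL/L = 396.66 mL.
R = (PIP − Pplat)/V̇ = (40.8 − 17.6) / 1.1333 = 23.2/1.1333 = 20.471 cmH2O·s/L.
C = Vt/(Pplat − PEEP) = 396.66 / (17.6 − 5) = 396.66/12.6 = 31.481 mL/cmH2O.
τ = R × C = 20.471 × 0.03148 L/cmH2O = 0.6444 s.
Fraction remaining at end-expiration = e^(−Te/τ) = e^(−1.04/0.6444) = 0.1991 → 19.91%.

19.9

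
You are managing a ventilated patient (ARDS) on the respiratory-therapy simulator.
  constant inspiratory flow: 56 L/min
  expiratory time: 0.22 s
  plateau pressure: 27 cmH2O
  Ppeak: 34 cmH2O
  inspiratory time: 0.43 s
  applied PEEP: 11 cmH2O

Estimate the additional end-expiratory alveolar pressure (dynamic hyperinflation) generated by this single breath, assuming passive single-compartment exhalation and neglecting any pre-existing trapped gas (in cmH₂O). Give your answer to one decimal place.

Flow: 56 L/min ÷ 60 = 0.9333 L/s.
Vt = flow × Ti = 0.9333 L/s × 0.43 s × 1000 mL/L = 401.32 mL.
R = (PIP − Pplat)/V̇ = (34 − 27) / 0.9333 = 7.0/0.9333 = 7.5 cmH2O·s/L.
C = Vt/(Pplat − PEEP) = 401.32 / (27 − 11) = 401.32/16.0 = 25.083 mL/cmH2O.
τ = R × C = 7.5 × 0.02508 L/cmH2O = 0.1881 s.
Fraction remaining = e^(−Te/τ) = e^(−0.22/0.1881) = 0.3105; trapped volume = 401.32 × 0.3105 = 124.61 mL.
Additional alveolar pressure from trapping ≈ V_trapped / C = 124.61 / 25.083 = 4.968 cmH2O.

5.0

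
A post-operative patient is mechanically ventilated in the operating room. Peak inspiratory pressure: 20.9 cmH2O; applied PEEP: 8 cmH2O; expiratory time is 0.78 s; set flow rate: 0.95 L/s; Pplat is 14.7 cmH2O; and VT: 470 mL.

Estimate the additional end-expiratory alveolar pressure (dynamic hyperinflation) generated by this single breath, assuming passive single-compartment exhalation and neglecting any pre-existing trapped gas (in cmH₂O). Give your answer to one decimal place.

R = (PIP − Pplat)/V̇ = (20.9 − 14.7) / 0.95 = 6.2/0.95 = 6.526 cmH2O·s/L.
C = Vt/(Pplat − PEEP) = 470.0 / (14.7 − 8) = 470.0/6.7 = 70.149 mL/cmH2O.
τ = R × C = 6.526 × 0.07015 L/cmH2O = 0.4578 s.
Fraction remaining = e^(−Te/τ) = e^(−0.78/0.4578) = 0.182; trapped volume = 470.0 × 0.182 = 85.54 mL.
Additional alveolar pressure from trapping ≈ V_trapped / C = 85.54 / 70.149 = 1.219 cmH2O.

1.2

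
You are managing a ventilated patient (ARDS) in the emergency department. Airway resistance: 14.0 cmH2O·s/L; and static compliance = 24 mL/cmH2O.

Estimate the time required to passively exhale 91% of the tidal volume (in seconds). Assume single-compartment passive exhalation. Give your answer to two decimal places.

τ = R × C = 14.0 × 24 mL/cmH2O = 14.0 × 0.024 L/cmH2O = 0.336 s.
Exhaled fraction f = 1 − e^(−t/τ) → t = −τ·ln(1 − f) = −0.336·ln(0.09) = 0.8091 s.

0.81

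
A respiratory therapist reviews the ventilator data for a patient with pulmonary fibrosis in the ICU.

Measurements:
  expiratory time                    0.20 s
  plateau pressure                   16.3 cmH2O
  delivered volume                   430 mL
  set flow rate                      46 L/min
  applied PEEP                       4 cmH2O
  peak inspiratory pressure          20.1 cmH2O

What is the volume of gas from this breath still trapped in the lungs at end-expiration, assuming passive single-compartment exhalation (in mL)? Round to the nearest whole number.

136

Flow: 46 L/min ÷ 60 = 0.7667 L/s.
R = (PIP − Pplat)/V̇ = (20.1 − 16.3) / 0.7667 = 3.8/0.7667 = 4.956 cmH2O·s/L.
C = Vt/(Pplat − PEEP) = 430.0 / (16.3 − 4) = 430.0/12.3 = 34.959 mL/cmH2O.
τ = R × C = 4.956 × 0.03496 L/cmH2O = 0.1733 s.
Fraction remaining = e^(−Te/τ) = e^(−0.20/0.1733) = 0.3154.
Trapped volume = 430.0 × 0.3154 = 135.62 mL.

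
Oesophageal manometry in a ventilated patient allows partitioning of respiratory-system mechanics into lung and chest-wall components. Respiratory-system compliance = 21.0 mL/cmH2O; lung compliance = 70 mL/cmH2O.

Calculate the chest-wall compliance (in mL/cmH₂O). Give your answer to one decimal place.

30.0

1/Ccw = 1/Crs − 1/CL.
1/Ccw = 1/21.0 − 1/70 = 0.03333.
Ccw = 30.003 mL/cmH2O.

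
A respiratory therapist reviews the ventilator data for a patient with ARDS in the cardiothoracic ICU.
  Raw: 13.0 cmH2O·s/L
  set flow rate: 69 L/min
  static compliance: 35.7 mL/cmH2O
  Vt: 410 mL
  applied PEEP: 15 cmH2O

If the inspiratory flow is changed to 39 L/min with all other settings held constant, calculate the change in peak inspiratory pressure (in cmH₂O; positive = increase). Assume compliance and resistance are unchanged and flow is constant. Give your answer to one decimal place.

-6.5

Flow: 69 L/min ÷ 60 = 1.15 L/s.
New flow: 39 L/min ÷ 60 = 0.65 L/s.
PIP = Vt/C + R·V̇ + PEEP (constant-flow equation of motion).
Only the resistive term changes: ΔPIP = R × ΔV̇ = 13.0 × (0.65 − 1.15) = 13.0 × -0.5 = -6.5 cmH2O.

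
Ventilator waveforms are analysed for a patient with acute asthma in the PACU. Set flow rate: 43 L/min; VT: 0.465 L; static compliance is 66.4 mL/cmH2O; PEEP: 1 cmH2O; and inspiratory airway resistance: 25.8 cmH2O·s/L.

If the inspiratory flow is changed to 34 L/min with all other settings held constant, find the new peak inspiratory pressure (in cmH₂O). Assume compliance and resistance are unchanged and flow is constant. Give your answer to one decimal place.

Flow: 43 L/min ÷ 60 = 0.7167 L/s.
New flow: 34 L/min ÷ 60 = 0.5667 L/s.
PIP = Vt/C + R·V̇ + PEEP (constant-flow equation of motion).
Only the resistive term changes: ΔPIP = R × ΔV̇ = 25.8 × (0.5667 − 0.7167) = 25.8 × -0.15 = -3.87 cmH2O.
Original PIP = 465/66.4 + 25.8×0.7167 + 1 = 26.494 cmH2O; new PIP = 26.494 + (-3.87) = 22.624 cmH2O.

22.6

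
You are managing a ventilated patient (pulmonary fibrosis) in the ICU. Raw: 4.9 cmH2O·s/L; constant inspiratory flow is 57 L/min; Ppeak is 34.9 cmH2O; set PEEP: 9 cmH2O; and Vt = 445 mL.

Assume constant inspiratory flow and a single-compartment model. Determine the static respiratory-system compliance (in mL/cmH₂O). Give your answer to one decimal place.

Flow: 57 L/min ÷ 60 = 0.95 L/s.
Equation of motion (constant flow): PIP = Vt/C + R·V̇ + PEEP.
Vt/C = PIP − R·V̇ − PEEP = 34.9 − 4.9×0.95 − 9 = 34.9 − 4.655 − 9 = 21.245 cmH2O.
C = Vt / 21.245 = 445 / 21.245 = 20.946 mL/cmH2O.

20.9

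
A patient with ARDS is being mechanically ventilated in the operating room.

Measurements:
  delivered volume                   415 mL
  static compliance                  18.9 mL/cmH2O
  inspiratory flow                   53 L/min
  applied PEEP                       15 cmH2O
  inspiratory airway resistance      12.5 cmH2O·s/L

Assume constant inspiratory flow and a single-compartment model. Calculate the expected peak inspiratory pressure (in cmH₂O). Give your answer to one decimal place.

48.0

Flow: 53 L/min ÷ 60 = 0.8833 L/s.
Equation of motion (constant flow): PIP = Vt/C + R·V̇ + PEEP.
PIP = 415/18.9 + 12.5×0.8833 + 15 = 21.958 + 11.041 + 15 = 47.999 cmH2O.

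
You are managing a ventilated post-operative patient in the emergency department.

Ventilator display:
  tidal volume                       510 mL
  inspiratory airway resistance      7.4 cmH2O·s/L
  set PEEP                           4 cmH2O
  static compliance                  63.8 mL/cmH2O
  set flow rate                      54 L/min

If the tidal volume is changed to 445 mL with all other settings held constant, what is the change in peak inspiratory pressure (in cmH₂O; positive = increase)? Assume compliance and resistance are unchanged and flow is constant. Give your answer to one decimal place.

-1.0

PIP = Vt/C + R·V̇ + PEEP (constant-flow equation of motion).
Only the elastic term changes: ΔPIP = ΔVt / C = (445 − 510) / 63.8 = -1.019 cmH2O.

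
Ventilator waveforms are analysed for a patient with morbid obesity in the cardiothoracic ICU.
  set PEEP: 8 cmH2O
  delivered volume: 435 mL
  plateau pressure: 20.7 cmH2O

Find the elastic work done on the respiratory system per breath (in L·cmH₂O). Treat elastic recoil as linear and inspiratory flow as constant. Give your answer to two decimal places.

Elastic work ≈ ½ × (Pplat − PEEP) × Vt = 0.5 × (20.7 − 8) × 0.435 L = 0.5 × 12.7 × 0.435 = 2.762 L·cmH2O.

2.76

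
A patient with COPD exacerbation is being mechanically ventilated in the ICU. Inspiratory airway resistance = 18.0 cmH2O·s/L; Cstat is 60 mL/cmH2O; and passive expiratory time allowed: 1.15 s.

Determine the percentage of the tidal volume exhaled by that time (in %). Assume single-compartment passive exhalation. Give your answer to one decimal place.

65.5

τ = R × C = 18.0 × 60 mL/cmH2O = 18.0 × 0.060 L/cmH2O = 1.08 s.
Passive exhalation: V(t)/V₀ = e^(−t/τ) = e^(−1.15/1.08) = 0.3448.
Fraction exhaled = 1 − 0.3448 = 0.6552 → 65.52%.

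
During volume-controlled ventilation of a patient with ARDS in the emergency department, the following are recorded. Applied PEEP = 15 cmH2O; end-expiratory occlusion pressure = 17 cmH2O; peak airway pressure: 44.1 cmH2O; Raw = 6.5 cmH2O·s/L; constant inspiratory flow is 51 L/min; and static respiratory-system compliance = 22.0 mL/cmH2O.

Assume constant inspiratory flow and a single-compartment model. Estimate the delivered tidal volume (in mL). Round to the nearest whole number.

475

Flow: 51 L/min ÷ 60 = 0.85 L/s.
Total PEEP = 17 cmH2O (set 15 + intrinsic 2); this is the baseline alveolar pressure.
Equation of motion (constant flow): PIP = Vt/C + R·V̇ + PEEP.
Vt/C = PIP − R·V̇ − PEEP = 44.1 − 5.525 − 17 = 21.575 cmH2O.
Vt = C × 21.575 = 22.0 × 21.575 = 474.65 mL.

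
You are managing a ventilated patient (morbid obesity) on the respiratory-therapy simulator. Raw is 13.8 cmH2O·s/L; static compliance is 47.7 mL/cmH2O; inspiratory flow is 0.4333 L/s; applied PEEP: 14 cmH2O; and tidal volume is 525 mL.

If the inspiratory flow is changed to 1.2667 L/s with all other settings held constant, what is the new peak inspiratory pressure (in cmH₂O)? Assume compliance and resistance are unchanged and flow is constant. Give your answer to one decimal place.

PIP = Vt/C + R·V̇ + PEEP (constant-flow equation of motion).
Only the resistive term changes: ΔPIP = R × ΔV̇ = 13.8 × (1.2667 − 0.4333) = 13.8 × 0.8334 = 11.501 cmH2O.
Original PIP = 525/47.7 + 13.8×0.4333 + 14 = 30.986 cmH2O; new PIP = 30.986 + (11.501) = 42.487 cmH2O.

42.5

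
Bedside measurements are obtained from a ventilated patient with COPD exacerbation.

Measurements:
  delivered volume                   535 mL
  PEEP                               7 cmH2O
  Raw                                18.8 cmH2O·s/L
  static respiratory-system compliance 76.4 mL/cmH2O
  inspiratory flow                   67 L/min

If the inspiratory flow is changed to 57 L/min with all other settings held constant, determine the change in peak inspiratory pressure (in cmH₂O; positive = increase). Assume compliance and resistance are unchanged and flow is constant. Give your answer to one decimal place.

Flow: 67 L/min ÷ 60 = 1.1167 L/s.
New flow: 57 L/min ÷ 60 = 0.95 L/s.
PIP = Vt/C + R·V̇ + PEEP (constant-flow equation of motion).
Only the resistive term changes: ΔPIP = R × ΔV̇ = 18.8 × (0.95 − 1.1167) = 18.8 × -0.1667 = -3.134 cmH2O.

-3.1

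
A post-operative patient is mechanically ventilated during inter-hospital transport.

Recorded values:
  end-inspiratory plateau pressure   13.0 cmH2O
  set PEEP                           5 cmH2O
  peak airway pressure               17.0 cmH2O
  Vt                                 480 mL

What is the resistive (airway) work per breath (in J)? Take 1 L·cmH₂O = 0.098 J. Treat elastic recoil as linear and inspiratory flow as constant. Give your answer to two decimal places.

With constant inspiratory flow the resistive pressure is constant at PIP − Pplat = 17.0 − 13.0 = 4.0 cmH2O, so resistive work = 4.0 × 0.480 = 1.92 L·cmH2O.
× 0.098 J/(L·cmH2O) → 0.1882 J.

0.19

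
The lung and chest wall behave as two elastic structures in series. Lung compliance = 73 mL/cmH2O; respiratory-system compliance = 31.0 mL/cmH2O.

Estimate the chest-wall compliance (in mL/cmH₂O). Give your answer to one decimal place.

1/Ccw = 1/Crs − 1/CL.
1/Ccw = 1/31.0 − 1/73 = 0.01856.
Ccw = 53.879 mL/cmH2O.

53.9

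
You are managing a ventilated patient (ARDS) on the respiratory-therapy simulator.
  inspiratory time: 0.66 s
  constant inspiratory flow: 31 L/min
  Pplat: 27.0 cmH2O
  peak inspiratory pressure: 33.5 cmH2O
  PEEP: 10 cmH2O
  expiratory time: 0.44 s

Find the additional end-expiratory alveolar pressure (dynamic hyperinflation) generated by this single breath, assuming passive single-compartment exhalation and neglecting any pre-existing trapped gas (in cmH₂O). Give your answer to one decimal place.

3.0

Flow: 31 L/min ÷ 60 = 0.5167 L/s.
Vt = flow × Ti = 0.5167 L/s × 0.66 s × 1000 mL/L = 341.02 mL.
R = (PIP − Pplat)/V̇ = (33.5 − 27.0) / 0.5167 = 6.5/0.5167 = 12.58 cmH2O·s/L.
C = Vt/(Pplat − PEEP) = 341.02 / (27.0 − 10) = 341.02/17.0 = 20.06 mL/cmH2O.
τ = R × C = 12.58 × 0.02006 L/cmH2O = 0.2524 s.
Fraction remaining = e^(−Te/τ) = e^(−0.44/0.2524) = 0.1749; trapped volume = 341.02 × 0.1749 = 59.644 mL.
Additional alveolar pressure from trapping ≈ V_trapped / C = 59.644 / 20.06 = 2.973 cmH2O.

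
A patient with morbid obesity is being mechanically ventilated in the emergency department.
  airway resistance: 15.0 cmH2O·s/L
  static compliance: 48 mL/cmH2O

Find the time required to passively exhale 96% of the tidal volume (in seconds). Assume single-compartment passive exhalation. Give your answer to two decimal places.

2.32

τ = R × C = 15.0 × 48 mL/cmH2O = 15.0 × 0.048 L/cmH2O = 0.72 s.
Exhaled fraction f = 1 − e^(−t/τ) → t = −τ·ln(1 − f) = −0.72·ln(0.04) = 2.318 s.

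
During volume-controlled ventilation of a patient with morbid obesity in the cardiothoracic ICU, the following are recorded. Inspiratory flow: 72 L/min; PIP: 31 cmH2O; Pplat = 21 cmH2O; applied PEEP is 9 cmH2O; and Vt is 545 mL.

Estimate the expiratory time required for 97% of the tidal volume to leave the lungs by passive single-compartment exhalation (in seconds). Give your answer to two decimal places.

Flow: 72 L/min ÷ 60 = 1.2 L/s.
R = (PIP − Pplat)/V̇ = (31 − 21) / 1.2 = 10.0/1.2 = 8.333 cmH2O·s/L.
C = Vt/(Pplat − PEEP) = 545.0 / (21 − 9) = 545.0/12.0 = 45.417 mL/cmH2O.
τ = R × C = 8.333 × 0.04542 L/cmH2O = 0.3785 s.
t = −τ·ln(1 − 0.97) = −0.3785·ln(0.03) = 1.327 s.

1.33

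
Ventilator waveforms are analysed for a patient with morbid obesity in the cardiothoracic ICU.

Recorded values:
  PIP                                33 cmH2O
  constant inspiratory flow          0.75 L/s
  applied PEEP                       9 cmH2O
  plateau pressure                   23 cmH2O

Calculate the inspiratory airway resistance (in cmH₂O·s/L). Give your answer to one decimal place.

13.3

Raw = (PIP − Pplat) / flow = (33 − 23) / 0.75 = 10.0 / 0.75 = 13.333 cmH2O·s/L.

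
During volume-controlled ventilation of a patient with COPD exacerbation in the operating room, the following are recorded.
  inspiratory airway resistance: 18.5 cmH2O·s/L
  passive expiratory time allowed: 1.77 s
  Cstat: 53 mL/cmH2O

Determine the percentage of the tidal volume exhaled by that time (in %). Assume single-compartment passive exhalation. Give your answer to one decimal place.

83.6

τ = R × C = 18.5 × 53 mL/cmH2O = 18.5 × 0.053 L/cmH2O = 0.9805 s.
Passive exhalation: V(t)/V₀ = e^(−t/τ) = e^(−1.77/0.9805) = 0.1644.
Fraction exhaled = 1 − 0.1644 = 0.8356 → 83.56%.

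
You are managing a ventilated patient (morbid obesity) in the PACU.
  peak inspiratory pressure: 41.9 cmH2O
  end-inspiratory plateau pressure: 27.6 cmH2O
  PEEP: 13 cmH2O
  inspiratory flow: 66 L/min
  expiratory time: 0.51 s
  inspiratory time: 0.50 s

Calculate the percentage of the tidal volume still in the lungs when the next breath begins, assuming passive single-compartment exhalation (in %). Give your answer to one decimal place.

35.3

Flow: 66 L/min ÷ 60 = 1.1 L/s.
Vt = flow × Ti = 1.1 L/s × 0.50 s × 1000 mL/L = 550.0 mL.
R = (PIP − Pplat)/V̇ = (41.9 − 27.6) / 1.1 = 14.3/1.1 = 13.0 cmH2O·s/L.
C = Vt/(Pplat − PEEP) = 550.0 / (27.6 − 13) = 550.0/14.6 = 37.671 mL/cmH2O.
τ = R × C = 13.0 × 0.03767 L/cmH2O = 0.4897 s.
Fraction remaining at end-expiration = e^(−Te/τ) = e^(−0.51/0.4897) = 0.3529 → 35.29%.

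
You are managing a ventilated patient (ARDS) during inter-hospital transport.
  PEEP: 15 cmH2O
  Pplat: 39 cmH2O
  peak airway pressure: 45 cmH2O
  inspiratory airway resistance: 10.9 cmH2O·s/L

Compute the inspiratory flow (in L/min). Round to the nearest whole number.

flow = (PIP − Pplat) / Raw = (45 − 39) / 10.9 = 0.5505 L/s × 60 = 33.03 L/min.

33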